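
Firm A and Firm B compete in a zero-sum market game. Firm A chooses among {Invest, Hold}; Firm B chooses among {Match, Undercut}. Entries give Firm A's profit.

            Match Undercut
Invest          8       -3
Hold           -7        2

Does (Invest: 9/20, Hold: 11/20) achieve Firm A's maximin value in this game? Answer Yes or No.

Against Match this mix gives (9/20)·8 + (11/20)·(-7) = -1/4.
Against Undercut this mix gives (9/20)·(-3) + (11/20)·2 = -1/4.
All of Firm B's active replies (Match, Undercut) yield -1/4, and no column does worse for Firm A. The mix makes Firm B indifferent and guarantees -1/4, so it is optimal.

Yes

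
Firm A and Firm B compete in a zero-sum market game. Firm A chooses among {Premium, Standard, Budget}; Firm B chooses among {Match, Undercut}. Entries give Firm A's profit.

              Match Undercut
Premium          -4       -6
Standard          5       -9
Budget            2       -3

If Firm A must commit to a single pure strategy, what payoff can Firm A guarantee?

Row minima: Premium → -6, Standard → -9, Budget → -3.
The best of these is -3.

-3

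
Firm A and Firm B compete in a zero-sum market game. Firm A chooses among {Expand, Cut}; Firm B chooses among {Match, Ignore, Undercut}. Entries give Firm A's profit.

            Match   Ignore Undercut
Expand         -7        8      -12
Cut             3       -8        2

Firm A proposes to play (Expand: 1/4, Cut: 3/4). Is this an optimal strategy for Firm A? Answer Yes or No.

No

Against Match this mix gives (1/4)·(-7) + (3/4)·3 = 1/2.
Against Ignore this mix gives (1/4)·8 + (3/4)·(-8) = -4.
Against Undercut this mix gives (1/4)·(-12) + (3/4)·2 = -3/2.
Firm B will play Ignore, holding Firm A to -4. Shifting weight toward the row that does better against Ignore would raise this floor (the equalizing mix achieves -8/3 against both Ignore and Undercut), so the proposed strategy is not optimal.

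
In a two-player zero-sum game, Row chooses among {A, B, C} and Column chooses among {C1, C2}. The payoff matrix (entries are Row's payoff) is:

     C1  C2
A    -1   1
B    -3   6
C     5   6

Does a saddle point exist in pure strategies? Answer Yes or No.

Yes

Row minima: A → -1, B → -3, C → 5; maximin = 5.
Column maxima: C1 → 5, C2 → 6; minimax = 5.
maximin = minimax = 5, so a saddle point exists.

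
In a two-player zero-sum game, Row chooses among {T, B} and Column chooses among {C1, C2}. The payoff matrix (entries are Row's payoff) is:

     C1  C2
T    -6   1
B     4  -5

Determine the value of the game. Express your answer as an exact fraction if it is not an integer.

Row minima: T → -6, B → -5; maximin = -5.
Column maxima: C1 → 4, C2 → 1; minimax = 1.
-5 ≠ 1, so there is no saddle point; optimal play is mixed.
Let Row play T with probability p. Expected payoff against C1: (-6)p + 4(1−p) = −10p + 4; against C2: 1p + (-5)(1−p) = 6p − 5.
Setting these equal: −10p + 4 = 6p − 5 ⇒ −16p = -9 ⇒ p = 9/16, and the value is (-10)·(9/16) + 4 = -13/8.
For Column: with q = P(C1), equating T's and B's payoffs gives −7q + 1 = 9q − 5 ⇒ q = 3/8.

-13/8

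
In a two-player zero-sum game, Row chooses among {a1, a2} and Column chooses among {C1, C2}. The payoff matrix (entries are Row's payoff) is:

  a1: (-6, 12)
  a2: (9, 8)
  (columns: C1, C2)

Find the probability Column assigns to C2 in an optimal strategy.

15/19

Row minima: a1 → -6, a2 → 8; maximin = 8.
Column maxima: C1 → 9, C2 → 12; minimax = 9.
8 ≠ 9, so there is no saddle point; optimal play is mixed.
Let Row play a1 with probability p. Expected payoff against C1: (-6)p + 9(1−p) = −15p + 9; against C2: 12p + 8(1−p) = 4p + 8.
Setting these equal: −15p + 9 = 4p + 8 ⇒ −19p = -1 ⇒ p = 1/19, and the value is (-15)·(1/19) + 9 = 156/19.
For Column: with q = P(C1), equating a1's and a2's payoffs gives −18q + 12 = q + 8 ⇒ q = 4/19.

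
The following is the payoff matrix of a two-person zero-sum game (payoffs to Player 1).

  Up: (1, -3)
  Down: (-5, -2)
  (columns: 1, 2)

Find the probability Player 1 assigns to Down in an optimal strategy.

Row minima: Up → -3, Down → -5; maximin = -3.
Column maxima: 1 → 1, 2 → -2; minimax = -2.
-3 ≠ -2, so there is no saddle point; optimal play is mixed.
Let Player 1 play Up with probability p. Expected payoff against 1: 1p + (-5)(1−p) = 6p − 5; against 2: (-3)p + (-2)(1−p) = −p − 2.
Setting these equal: 6p − 5 = −p − 2 ⇒ 7p = 3 ⇒ p = 3/7, and the value is (6)·(3/7) − 5 = -17/7.
For Player 2: with q = P(1), equating Up's and Down's payoffs gives 4q − 3 = −3q − 2 ⇒ q = 1/7.

4/7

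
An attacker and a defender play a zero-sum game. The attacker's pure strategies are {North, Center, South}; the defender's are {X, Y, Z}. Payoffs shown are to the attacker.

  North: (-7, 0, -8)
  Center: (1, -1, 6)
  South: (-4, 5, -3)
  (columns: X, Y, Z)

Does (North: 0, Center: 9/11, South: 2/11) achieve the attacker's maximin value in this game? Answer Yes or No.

Yes

Against X this mix gives (9/11)·1 + (2/11)·(-4) = 1/11.
Against Y this mix gives (9/11)·(-1) + (2/11)·5 = 1/11.
Against Z this mix gives (9/11)·6 + (2/11)·(-3) = 48/11.
All of the defender's active replies (X, Y) yield 1/11, and no column does worse for the attacker. The mix makes the defender indifferent and guarantees 1/11, so it is optimal.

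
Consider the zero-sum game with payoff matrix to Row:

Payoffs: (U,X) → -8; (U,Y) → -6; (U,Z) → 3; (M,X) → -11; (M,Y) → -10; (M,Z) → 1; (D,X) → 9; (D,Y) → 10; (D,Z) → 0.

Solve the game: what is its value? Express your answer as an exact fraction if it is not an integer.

27/20

Row minima: U → -8, M → -11, D → 0; maximin = 0.
Column maxima: X → 9, Y → 10, Z → 3; minimax = 3.
0 ≠ 3, so there is no saddle point; optimal play is mixed.
M is strictly dominated by U, so Row never plays it.
Y is strictly dominated by X (it gives Row strictly more in every row), so Column never plays it.
On the remaining 2×2 (U, D vs X, Z):
Let Row play U with probability p. Expected payoff against X: (-8)p + 9(1−p) = −17p + 9; against Z: 3p + 0(1−p) = 3p.
Setting these equal: −17p + 9 = 3p ⇒ −20p = -9 ⇒ p = 9/20, and the value is (-17)·(9/20) + 9 = 27/20.
For Column: with q = P(X), equating U's and D's payoffs gives −11q + 3 = 9q ⇒ q = 3/20.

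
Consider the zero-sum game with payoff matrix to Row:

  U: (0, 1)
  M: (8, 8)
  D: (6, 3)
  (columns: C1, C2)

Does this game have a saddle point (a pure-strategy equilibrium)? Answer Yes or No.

Row minima: U → 0, M → 8, D → 3; maximin = 8.
Column maxima: C1 → 8, C2 → 8; minimax = 8.
maximin = minimax = 8, so a saddle point exists.

Yes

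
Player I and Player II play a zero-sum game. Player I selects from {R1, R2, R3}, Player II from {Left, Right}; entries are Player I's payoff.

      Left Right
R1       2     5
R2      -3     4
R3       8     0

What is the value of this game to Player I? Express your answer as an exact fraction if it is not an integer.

40/11

Row minima: R1 → 2, R2 → -3, R3 → 0; maximin = 2.
Column maxima: Left → 8, Right → 5; minimax = 5.
2 ≠ 5, so there is no saddle point; optimal play is mixed.
R2 is strictly dominated by R1, so Player I never plays it.
On the remaining 2×2 (R1, R3 vs Left, Right):
Let Player I play R1 with probability p. Expected payoff against Left: 2p + 8(1−p) = −6p + 8; against Right: 5p + 0(1−p) = 5p.
Setting these equal: −6p + 8 = 5p ⇒ −11p = -8 ⇒ p = 8/11, and the value is (-6)·(8/11) + 8 = 40/11.
For Player II: with q = P(Left), equating R1's and R3's payoffs gives −3q + 5 = 8q ⇒ q = 5/11.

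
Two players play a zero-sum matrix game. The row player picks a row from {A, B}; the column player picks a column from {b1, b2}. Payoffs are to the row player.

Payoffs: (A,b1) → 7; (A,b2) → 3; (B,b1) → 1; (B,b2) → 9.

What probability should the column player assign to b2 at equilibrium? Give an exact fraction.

1/2

Row minima: A → 3, B → 1; maximin = 3.
Column maxima: b1 → 7, b2 → 9; minimax = 7.
3 ≠ 7, so there is no saddle point; optimal play is mixed.
Let the row player play A with probability p. Expected payoff against b1: 7p + 1(1−p) = 6p + 1; against b2: 3p + 9(1−p) = −6p + 9.
Setting these equal: 6p + 1 = −6p + 9 ⇒ 12p = 8 ⇒ p = 2/3, and the value is (6)·(2/3) + 1 = 5.
For the column player: with q = P(b1), equating A's and B's payoffs gives 4q + 3 = −8q + 9 ⇒ q = 1/2.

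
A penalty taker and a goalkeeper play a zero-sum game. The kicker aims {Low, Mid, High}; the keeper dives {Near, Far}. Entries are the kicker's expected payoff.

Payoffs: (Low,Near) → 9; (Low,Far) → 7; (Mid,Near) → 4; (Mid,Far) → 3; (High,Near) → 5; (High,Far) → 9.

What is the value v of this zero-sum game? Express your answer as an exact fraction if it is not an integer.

23/3

Row minima: Low → 7, Mid → 3, High → 5; maximin = 7.
Column maxima: Near → 9, Far → 9; minimax = 9.
7 ≠ 9, so there is no saddle point; optimal play is mixed.
Mid is strictly dominated by Low, so the kicker never plays it.
On the remaining 2×2 (Low, High vs Near, Far):
Let the kicker play Low with probability p. Expected payoff against Near: 9p + 5(1−p) = 4p + 5; against Far: 7p + 9(1−p) = −2p + 9.
Setting these equal: 4p + 5 = −2p + 9 ⇒ 6p = 4 ⇒ p = 2/3, and the value is (4)·(2/3) + 5 = 23/3.
For the keeper: with q = P(Near), equating Low's and High's payoffs gives 2q + 7 = −4q + 9 ⇒ q = 1/3.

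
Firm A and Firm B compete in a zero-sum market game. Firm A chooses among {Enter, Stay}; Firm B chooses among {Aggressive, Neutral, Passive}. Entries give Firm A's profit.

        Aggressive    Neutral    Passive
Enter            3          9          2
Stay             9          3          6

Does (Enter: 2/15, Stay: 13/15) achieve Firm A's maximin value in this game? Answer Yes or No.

Against Aggressive this mix gives (2/15)·3 + (13/15)·9 = 41/5.
Against Neutral this mix gives (2/15)·9 + (13/15)·3 = 19/5.
Against Passive this mix gives (2/15)·2 + (13/15)·6 = 82/15.
Firm B will play Neutral, holding Firm A to 19/5. Shifting weight toward the row that does better against Neutral would raise this floor (the equalizing mix achieves 24/5 against both Neutral and Passive), so the proposed strategy is not optimal.

No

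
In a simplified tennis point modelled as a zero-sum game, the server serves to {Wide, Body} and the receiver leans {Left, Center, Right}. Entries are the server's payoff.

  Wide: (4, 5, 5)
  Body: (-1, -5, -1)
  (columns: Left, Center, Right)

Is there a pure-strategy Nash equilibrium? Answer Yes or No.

Yes

Row minima: Wide → 4, Body → -5; maximin = 4.
Column maxima: Left → 4, Center → 5, Right → 5; minimax = 4.
maximin = minimax = 4, so a saddle point exists.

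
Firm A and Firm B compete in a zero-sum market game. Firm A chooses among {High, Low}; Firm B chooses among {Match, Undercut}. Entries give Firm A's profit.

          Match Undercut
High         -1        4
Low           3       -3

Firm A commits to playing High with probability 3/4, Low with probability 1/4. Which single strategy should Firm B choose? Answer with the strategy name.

Match

If Firm B plays Match, Firm A's expected payoff is (3/4)·(-1) + (1/4)·3 = 0.
If Firm B plays Undercut, Firm A's expected payoff is (3/4)·4 + (1/4)·(-3) = 9/4.
Firm B minimizes Firm A's payoff; the smallest is 0, so the best response is Match.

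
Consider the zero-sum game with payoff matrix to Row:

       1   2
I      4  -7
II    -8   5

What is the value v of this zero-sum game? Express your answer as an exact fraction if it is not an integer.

-3/2

Row minima: I → -7, II → -8; maximin = -7.
Column maxima: 1 → 4, 2 → 5; minimax = 4.
-7 ≠ 4, so there is no saddle point; optimal play is mixed.
Let Row play I with probability p. Expected payoff against 1: 4p + (-8)(1−p) = 12p − 8; against 2: (-7)p + 5(1−p) = −12p + 5.
Setting these equal: 12p − 8 = −12p + 5 ⇒ 24p = 13 ⇒ p = 13/24, and the value is (12)·(13/24) − 8 = -3/2.
For Column: with q = P(1), equating I's and II's payoffs gives 11q − 7 = −13q + 5 ⇒ q = 1/2.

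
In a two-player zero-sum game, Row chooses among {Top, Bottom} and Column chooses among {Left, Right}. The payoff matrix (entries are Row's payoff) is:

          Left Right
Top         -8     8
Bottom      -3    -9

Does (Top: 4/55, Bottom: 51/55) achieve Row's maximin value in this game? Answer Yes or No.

Against Left this mix gives (4/55)·(-8) + (51/55)·(-3) = -37/11.
Against Right this mix gives (4/55)·8 + (51/55)·(-9) = -427/55.
Column will play Right, holding Row to -427/55. Shifting weight toward the row that does better against Right would raise this floor (the equalizing mix achieves -48/11 against both Right and Left), so the proposed strategy is not optimal.

No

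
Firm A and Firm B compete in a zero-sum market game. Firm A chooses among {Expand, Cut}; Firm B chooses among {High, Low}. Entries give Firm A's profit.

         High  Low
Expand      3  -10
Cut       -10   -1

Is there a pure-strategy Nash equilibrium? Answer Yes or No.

Row minima: Expand → -10, Cut → -10; maximin = -10.
Column maxima: High → 3, Low → -1; minimax = -1.
-10 ≠ -1, so no pure-strategy equilibrium exists.

No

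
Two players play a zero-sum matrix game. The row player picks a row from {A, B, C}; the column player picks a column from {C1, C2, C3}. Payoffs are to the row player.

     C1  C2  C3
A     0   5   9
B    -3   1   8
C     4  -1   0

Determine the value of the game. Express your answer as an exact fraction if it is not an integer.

2

Row minima: A → 0, B → -3, C → -1; maximin = 0.
Column maxima: C1 → 4, C2 → 5, C3 → 9; minimax = 4.
0 ≠ 4, so there is no saddle point; optimal play is mixed.
B is strictly dominated by A, so the row player never plays it.
C3 is strictly dominated by C2 (it gives the row player strictly more in every row), so the column player never plays it.
On the remaining 2×2 (A, C vs C1, C2):
Let the row player play A with probability p. Expected payoff against C1: 0p + 4(1−p) = −4p + 4; against C2: 5p + (-1)(1−p) = 6p − 1.
Setting these equal: −4p + 4 = 6p − 1 ⇒ −10p = -5 ⇒ p = 1/2, and the value is (-4)·(1/2) + 4 = 2.
For the column player: with q = P(C1), equating A's and C's payoffs gives −5q + 5 = 5q − 1 ⇒ q = 3/5.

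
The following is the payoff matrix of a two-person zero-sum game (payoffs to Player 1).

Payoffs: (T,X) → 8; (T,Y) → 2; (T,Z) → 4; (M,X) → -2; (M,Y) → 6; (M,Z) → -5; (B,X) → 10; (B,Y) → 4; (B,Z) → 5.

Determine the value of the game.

25/6

Row minima: T → 2, M → -5, B → 4; maximin = 4.
Column maxima: X → 10, Y → 6, Z → 5; minimax = 5.
4 ≠ 5, so there is no saddle point; optimal play is mixed.
T is strictly dominated by B, so Player 1 never plays it.
X is strictly dominated by Z (it gives Player 1 strictly more in every row), so Player 2 never plays it.
On the remaining 2×2 (M, B vs Y, Z):
Let Player 1 play M with probability p. Expected payoff against Y: 6p + 4(1−p) = 2p + 4; against Z: (-5)p + 5(1−p) = −10p + 5.
Setting these equal: 2p + 4 = −10p + 5 ⇒ 12p = 1 ⇒ p = 1/12, and the value is (2)·(1/12) + 4 = 25/6.
For Player 2: with q = P(Y), equating M's and B's payoffs gives 11q − 5 = −q + 5 ⇒ q = 5/6.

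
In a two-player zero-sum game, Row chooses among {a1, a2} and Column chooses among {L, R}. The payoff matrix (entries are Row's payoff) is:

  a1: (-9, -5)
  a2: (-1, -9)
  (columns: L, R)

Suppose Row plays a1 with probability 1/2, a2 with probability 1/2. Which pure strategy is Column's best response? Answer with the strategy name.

If Column plays L, Row's expected payoff is (1/2)·(-9) + (1/2)·(-1) = -5.
If Column plays R, Row's expected payoff is (1/2)·(-5) + (1/2)·(-9) = -7.
Column minimizes Row's payoff; the smallest is -7, so the best response is R.

R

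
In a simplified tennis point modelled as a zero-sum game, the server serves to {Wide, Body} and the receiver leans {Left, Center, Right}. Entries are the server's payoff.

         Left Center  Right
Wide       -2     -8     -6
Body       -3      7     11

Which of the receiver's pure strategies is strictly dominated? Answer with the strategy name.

Right

Center holds the server's payoff strictly below Right in every row: -8 < -6, 7 < 11.
So Right is strictly dominated for the receiver.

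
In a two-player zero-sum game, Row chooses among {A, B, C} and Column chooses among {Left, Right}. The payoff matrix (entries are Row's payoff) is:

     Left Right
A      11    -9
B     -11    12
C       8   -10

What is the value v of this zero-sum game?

33/43

Row minima: A → -9, B → -11, C → -10; maximin = -9.
Column maxima: Left → 11, Right → 12; minimax = 11.
-9 ≠ 11, so there is no saddle point; optimal play is mixed.
C is strictly dominated by A, so Row never plays it.
On the remaining 2×2 (A, B vs Left, Right):
Let Row play A with probability p. Expected payoff against Left: 11p + (-11)(1−p) = 22p − 11; against Right: (-9)p + 12(1−p) = −21p + 12.
Setting these equal: 22p − 11 = −21p + 12 ⇒ 43p = 23 ⇒ p = 23/43, and the value is (22)·(23/43) − 11 = 33/43.
For Column: with q = P(Left), equating A's and B's payoffs gives 20q − 9 = −23q + 12 ⇒ q = 21/43.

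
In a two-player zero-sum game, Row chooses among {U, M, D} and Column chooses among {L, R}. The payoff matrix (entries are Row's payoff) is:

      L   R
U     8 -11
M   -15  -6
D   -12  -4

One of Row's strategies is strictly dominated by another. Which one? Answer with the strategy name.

M

D gives a strictly higher payoff than M against every column: -12 > -15, -4 > -6.
So M is strictly dominated and Row never plays it.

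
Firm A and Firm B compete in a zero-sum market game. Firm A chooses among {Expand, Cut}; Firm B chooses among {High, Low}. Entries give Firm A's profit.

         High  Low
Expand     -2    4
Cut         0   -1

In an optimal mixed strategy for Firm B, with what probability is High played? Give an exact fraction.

Row minima: Expand → -2, Cut → -1; maximin = -1.
Column maxima: High → 0, Low → 4; minimax = 0.
-1 ≠ 0, so there is no saddle point; optimal play is mixed.
Let Firm A play Expand with probability p. Expected payoff against High: (-2)p + 0(1−p) = −2p; against Low: 4p + (-1)(1−p) = 5p − 1.
Setting these equal: −2p = 5p − 1 ⇒ −7p = -1 ⇒ p = 1/7, and the value is (-2)·(1/7) = -2/7.
For Firm B: with q = P(High), equating Expand's and Cut's payoffs gives −6q + 4 = q − 1 ⇒ q = 5/7.

5/7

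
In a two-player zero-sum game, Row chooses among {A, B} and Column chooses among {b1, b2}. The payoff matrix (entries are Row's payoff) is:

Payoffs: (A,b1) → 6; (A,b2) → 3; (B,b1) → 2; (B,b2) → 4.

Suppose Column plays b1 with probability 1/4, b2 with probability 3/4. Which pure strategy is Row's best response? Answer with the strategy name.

Expected payoff of A: (1/4)·6 + (3/4)·3 = 15/4.
Expected payoff of B: (1/4)·2 + (3/4)·4 = 7/2.
The largest is 15/4, so Row's best response is A.

A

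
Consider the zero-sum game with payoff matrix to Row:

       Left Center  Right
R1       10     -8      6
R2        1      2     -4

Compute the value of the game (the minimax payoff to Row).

Row minima: R1 → -8, R2 → -4; maximin = -4.
Column maxima: Left → 10, Center → 2, Right → 6; minimax = 2.
-4 ≠ 2, so there is no saddle point; optimal play is mixed.
Left is strictly dominated by Right (it gives Row strictly more in every row), so Column never plays it.
On the remaining 2×2 (R1, R2 vs Center, Right):
Let Row play R1 with probability p. Expected payoff against Center: (-8)p + 2(1−p) = −10p + 2; against Right: 6p + (-4)(1−p) = 10p − 4.
Setting these equal: −10p + 2 = 10p − 4 ⇒ −20p = -6 ⇒ p = 3/10, and the value is (-10)·(3/10) + 2 = -1.
For Column: with q = P(Center), equating R1's and R2's payoffs gives −14q + 6 = 6q − 4 ⇒ q = 1/2.

-1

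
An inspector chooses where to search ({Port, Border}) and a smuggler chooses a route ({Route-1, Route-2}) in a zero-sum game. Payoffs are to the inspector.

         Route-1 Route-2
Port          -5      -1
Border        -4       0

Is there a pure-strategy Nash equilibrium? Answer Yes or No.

Yes

Row minima: Port → -5, Border → -4; maximin = -4.
Column maxima: Route-1 → -4, Route-2 → 0; minimax = -4.
maximin = minimax = -4, so a saddle point exists.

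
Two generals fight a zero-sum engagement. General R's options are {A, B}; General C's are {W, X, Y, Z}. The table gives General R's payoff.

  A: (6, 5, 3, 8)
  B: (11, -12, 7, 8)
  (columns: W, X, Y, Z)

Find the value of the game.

Row minima: A → 3, B → -12; maximin = 3.
Column maxima: W → 11, X → 5, Y → 7, Z → 8; minimax = 5.
3 ≠ 5, so there is no saddle point; optimal play is mixed.
W is strictly dominated by X (it gives General R strictly more in every row), so General C never plays it.
Z is strictly dominated by X (it gives General R strictly more in every row), so General C never plays it.
On the remaining 2×2 (A, B vs X, Y):
Let General R play A with probability p. Expected payoff against X: 5p + (-12)(1−p) = 17p − 12; against Y: 3p + 7(1−p) = −4p + 7.
Setting these equal: 17p − 12 = −4p + 7 ⇒ 21p = 19 ⇒ p = 19/21, and the value is (17)·(19/21) − 12 = 71/21.
For General C: with q = P(X), equating A's and B's payoffs gives 2q + 3 = −19q + 7 ⇒ q = 4/21.

71/21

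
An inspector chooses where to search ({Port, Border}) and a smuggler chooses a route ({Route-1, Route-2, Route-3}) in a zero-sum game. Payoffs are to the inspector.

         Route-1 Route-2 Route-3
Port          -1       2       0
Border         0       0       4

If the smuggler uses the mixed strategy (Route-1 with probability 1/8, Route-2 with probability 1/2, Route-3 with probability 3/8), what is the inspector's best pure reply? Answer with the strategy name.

Expected payoff of Port: (1/8)·(-1) + (1/2)·2 + (3/8)·0 = 7/8.
Expected payoff of Border: (1/8)·0 + (1/2)·0 + (3/8)·4 = 3/2.
The largest is 3/2, so the inspector's best response is Border.

Border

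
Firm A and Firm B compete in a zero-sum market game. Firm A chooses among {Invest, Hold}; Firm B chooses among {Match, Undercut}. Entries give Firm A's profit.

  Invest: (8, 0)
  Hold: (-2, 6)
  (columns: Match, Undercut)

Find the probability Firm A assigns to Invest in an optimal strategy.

1/2

Row minima: Invest → 0, Hold → -2; maximin = 0.
Column maxima: Match → 8, Undercut → 6; minimax = 6.
0 ≠ 6, so there is no saddle point; optimal play is mixed.
Let Firm A play Invest with probability p. Expected payoff against Match: 8p + (-2)(1−p) = 10p − 2; against Undercut: 0p + 6(1−p) = −6p + 6.
Setting these equal: 10p − 2 = −6p + 6 ⇒ 16p = 8 ⇒ p = 1/2, and the value is (10)·(1/2) − 2 = 3.
For Firm B: with q = P(Match), equating Invest's and Hold's payoffs gives 8q = −8q + 6 ⇒ q = 3/8.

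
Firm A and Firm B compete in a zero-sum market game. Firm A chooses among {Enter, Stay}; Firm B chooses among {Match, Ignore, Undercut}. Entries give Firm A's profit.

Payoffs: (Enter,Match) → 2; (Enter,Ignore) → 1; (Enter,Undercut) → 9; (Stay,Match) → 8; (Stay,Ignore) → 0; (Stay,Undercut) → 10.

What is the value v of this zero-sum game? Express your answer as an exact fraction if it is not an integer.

1

Row minima: Enter → 1, Stay → 0; maximin = 1.
Column maxima: Match → 8, Ignore → 1, Undercut → 10; minimax = 1.
Since maximin = minimax = 1, there is a saddle point and the value is 1.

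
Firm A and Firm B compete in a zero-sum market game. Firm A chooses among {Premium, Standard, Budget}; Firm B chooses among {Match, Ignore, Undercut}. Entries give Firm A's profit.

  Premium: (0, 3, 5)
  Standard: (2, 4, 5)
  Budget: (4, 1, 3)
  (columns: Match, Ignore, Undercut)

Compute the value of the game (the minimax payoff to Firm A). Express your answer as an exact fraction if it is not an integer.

Row minima: Premium → 0, Standard → 2, Budget → 1; maximin = 2.
Column maxima: Match → 4, Ignore → 4, Undercut → 5; minimax = 4.
2 ≠ 4, so there is no saddle point; optimal play is mixed.
Undercut is strictly dominated by Ignore (it gives Firm A strictly more in every row), so Firm B never plays it.
With Undercut eliminated, Premium is strictly dominated by Standard (Standard gives Firm A strictly more in every remaining column), so Firm A never plays it.
On the remaining 2×2 (Standard, Budget vs Match, Ignore):
Let Firm A play Standard with probability p. Expected payoff against Match: 2p + 4(1−p) = −2p + 4; against Ignore: 4p + 1(1−p) = 3p + 1.
Setting these equal: −2p + 4 = 3p + 1 ⇒ −5p = -3 ⇒ p = 3/5, and the value is (-2)·(3/5) + 4 = 14/5.
For Firm B: with q = P(Match), equating Standard's and Budget's payoffs gives −2q + 4 = 3q + 1 ⇒ q = 3/5.

14/5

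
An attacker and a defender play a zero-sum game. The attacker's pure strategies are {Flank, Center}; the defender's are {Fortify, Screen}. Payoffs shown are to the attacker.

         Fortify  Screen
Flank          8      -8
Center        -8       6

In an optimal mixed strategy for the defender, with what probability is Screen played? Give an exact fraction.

Row minima: Flank → -8, Center → -8; maximin = -8.
Column maxima: Fortify → 8, Screen → 6; minimax = 6.
-8 ≠ 6, so there is no saddle point; optimal play is mixed.
Let the attacker play Flank with probability p. Expected payoff against Fortify: 8p + (-8)(1−p) = 16p − 8; against Screen: (-8)p + 6(1−p) = −14p + 6.
Setting these equal: 16p − 8 = −14p + 6 ⇒ 30p = 14 ⇒ p = 7/15, and the value is (16)·(7/15) − 8 = -8/15.
For the defender: with q = P(Fortify), equating Flank's and Center's payoffs gives 16q − 8 = −14q + 6 ⇒ q = 7/15.

8/15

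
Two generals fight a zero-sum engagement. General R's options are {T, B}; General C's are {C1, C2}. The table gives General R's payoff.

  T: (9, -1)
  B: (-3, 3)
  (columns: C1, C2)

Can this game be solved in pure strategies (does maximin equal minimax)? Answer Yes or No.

No

Row minima: T → -1, B → -3; maximin = -1.
Column maxima: C1 → 9, C2 → 3; minimax = 3.
-1 ≠ 3, so no pure-strategy equilibrium exists.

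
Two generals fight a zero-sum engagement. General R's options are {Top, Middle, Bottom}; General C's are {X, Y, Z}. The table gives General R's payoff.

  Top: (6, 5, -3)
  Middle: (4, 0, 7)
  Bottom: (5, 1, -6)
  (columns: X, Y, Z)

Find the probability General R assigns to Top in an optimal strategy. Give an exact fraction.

7/15

Row minima: Top → -3, Middle → 0, Bottom → -6; maximin = 0.
Column maxima: X → 6, Y → 5, Z → 7; minimax = 5.
0 ≠ 5, so there is no saddle point; optimal play is mixed.
Bottom is strictly dominated by Top, so General R never plays it.
X is strictly dominated by Y (it gives General R strictly more in every row), so General C never plays it.
On the remaining 2×2 (Top, Middle vs Y, Z):
Let General R play Top with probability p. Expected payoff against Y: 5p + 0(1−p) = 5p; against Z: (-3)p + 7(1−p) = −10p + 7.
Setting these equal: 5p = −10p + 7 ⇒ 15p = 7 ⇒ p = 7/15, and the value is (5)·(7/15) = 7/3.
For General C: with q = P(Y), equating Top's and Middle's payoffs gives 8q − 3 = −7q + 7 ⇒ q = 2/3.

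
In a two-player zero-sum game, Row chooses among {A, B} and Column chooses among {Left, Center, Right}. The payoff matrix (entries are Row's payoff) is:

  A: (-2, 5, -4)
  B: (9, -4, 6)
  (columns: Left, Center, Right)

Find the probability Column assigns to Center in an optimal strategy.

10/19

Row minima: A → -4, B → -4; maximin = -4.
Column maxima: Left → 9, Center → 5, Right → 6; minimax = 5.
-4 ≠ 5, so there is no saddle point; optimal play is mixed.
Left is strictly dominated by Right (it gives Row strictly more in every row), so Column never plays it.
On the remaining 2×2 (A, B vs Center, Right):
Let Row play A with probability p. Expected payoff against Center: 5p + (-4)(1−p) = 9p − 4; against Right: (-4)p + 6(1−p) = −10p + 6.
Setting these equal: 9p − 4 = −10p + 6 ⇒ 19p = 10 ⇒ p = 10/19, and the value is (9)·(10/19) − 4 = 14/19.
For Column: with q = P(Center), equating A's and B's payoffs gives 9q − 4 = −10q + 6 ⇒ q = 10/19.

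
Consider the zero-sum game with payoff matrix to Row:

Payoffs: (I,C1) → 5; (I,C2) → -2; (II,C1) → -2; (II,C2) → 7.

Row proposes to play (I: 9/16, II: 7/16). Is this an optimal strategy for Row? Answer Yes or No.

Against C1 this mix gives (9/16)·5 + (7/16)·(-2) = 31/16.
Against C2 this mix gives (9/16)·(-2) + (7/16)·7 = 31/16.
All of Column's active replies (C1, C2) yield 31/16, and no column does worse for Row. The mix makes Column indifferent and guarantees 31/16, so it is optimal.

Yes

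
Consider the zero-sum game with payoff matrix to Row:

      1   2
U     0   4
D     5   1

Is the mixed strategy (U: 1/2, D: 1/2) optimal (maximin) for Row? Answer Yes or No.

Against 1 this mix gives (1/2)·0 + (1/2)·5 = 5/2.
Against 2 this mix gives (1/2)·4 + (1/2)·1 = 5/2.
All of Column's active replies (1, 2) yield 5/2, and no column does worse for Row. The mix makes Column indifferent and guarantees 5/2, so it is optimal.

Yes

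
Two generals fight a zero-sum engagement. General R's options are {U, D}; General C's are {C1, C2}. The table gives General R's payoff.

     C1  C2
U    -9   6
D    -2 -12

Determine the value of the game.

-24/5

Row minima: U → -9, D → -12; maximin = -9.
Column maxima: C1 → -2, C2 → 6; minimax = -2.
-9 ≠ -2, so there is no saddle point; optimal play is mixed.
Let General R play U with probability p. Expected payoff against C1: (-9)p + (-2)(1−p) = −7p − 2; against C2: 6p + (-12)(1−p) = 18p − 12.
Setting these equal: −7p − 2 = 18p − 12 ⇒ −25p = -10 ⇒ p = 2/5, and the value is (-7)·(2/5) − 2 = -24/5.
For General C: with q = P(C1), equating U's and D's payoffs gives −15q + 6 = 10q − 12 ⇒ q = 18/25.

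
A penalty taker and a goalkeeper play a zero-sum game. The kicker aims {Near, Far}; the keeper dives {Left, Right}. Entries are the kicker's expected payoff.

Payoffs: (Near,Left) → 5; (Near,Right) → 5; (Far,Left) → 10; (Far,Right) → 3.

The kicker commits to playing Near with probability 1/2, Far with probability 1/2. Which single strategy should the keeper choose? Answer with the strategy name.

If the keeper plays Left, the kicker's expected payoff is (1/2)·5 + (1/2)·10 = 15/2.
If the keeper plays Right, the kicker's expected payoff is (1/2)·5 + (1/2)·3 = 4.
The keeper minimizes the kicker's payoff; the smallest is 4, so the best response is Right.

Right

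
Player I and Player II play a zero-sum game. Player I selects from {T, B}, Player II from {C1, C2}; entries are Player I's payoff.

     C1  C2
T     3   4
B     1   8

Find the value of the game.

Row minima: T → 3, B → 1; maximin = 3.
Column maxima: C1 → 3, C2 → 8; minimax = 3.
Since maximin = minimax = 3, there is a saddle point and the value is 3.

3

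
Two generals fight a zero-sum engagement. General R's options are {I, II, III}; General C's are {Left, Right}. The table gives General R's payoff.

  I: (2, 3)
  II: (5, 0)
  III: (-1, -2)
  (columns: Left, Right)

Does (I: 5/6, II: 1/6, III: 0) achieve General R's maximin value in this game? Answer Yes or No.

Against Left this mix gives (5/6)·2 + (1/6)·5 = 5/2.
Against Right this mix gives (5/6)·3 + (1/6)·0 = 5/2.
All of General C's active replies (Left, Right) yield 5/2, and no column does worse for General R. The mix makes General C indifferent and guarantees 5/2, so it is optimal.

Yes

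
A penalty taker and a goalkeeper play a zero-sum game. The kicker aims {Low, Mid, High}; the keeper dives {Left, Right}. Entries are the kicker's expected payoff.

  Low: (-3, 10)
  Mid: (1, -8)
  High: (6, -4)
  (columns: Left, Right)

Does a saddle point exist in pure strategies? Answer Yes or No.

Row minima: Low → -3, Mid → -8, High → -4; maximin = -3.
Column maxima: Left → 6, Right → 10; minimax = 6.
-3 ≠ 6, so no pure-strategy equilibrium exists.

No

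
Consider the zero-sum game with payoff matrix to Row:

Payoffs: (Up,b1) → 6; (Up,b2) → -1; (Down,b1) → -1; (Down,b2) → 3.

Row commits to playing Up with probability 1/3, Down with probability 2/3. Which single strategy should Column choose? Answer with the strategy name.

b1

If Column plays b1, Row's expected payoff is (1/3)·6 + (2/3)·(-1) = 4/3.
If Column plays b2, Row's expected payoff is (1/3)·(-1) + (2/3)·3 = 5/3.
Column minimizes Row's payoff; the smallest is 4/3, so the best response is b1.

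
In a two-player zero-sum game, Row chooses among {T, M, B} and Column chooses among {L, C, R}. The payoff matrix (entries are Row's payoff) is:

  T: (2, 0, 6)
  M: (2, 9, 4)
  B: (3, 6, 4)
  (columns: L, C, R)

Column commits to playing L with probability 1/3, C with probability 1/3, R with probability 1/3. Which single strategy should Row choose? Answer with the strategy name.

Expected payoff of T: (1/3)·2 + (1/3)·0 + (1/3)·6 = 8/3.
Expected payoff of M: (1/3)·2 + (1/3)·9 + (1/3)·4 = 5.
Expected payoff of B: (1/3)·3 + (1/3)·6 + (1/3)·4 = 13/3.
The largest is 5, so Row's best response is M.

M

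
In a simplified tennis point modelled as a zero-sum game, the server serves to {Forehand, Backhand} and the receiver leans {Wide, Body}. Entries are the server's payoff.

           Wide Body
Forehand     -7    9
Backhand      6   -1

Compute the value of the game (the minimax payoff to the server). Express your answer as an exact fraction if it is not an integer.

47/23

Row minima: Forehand → -7, Backhand → -1; maximin = -1.
Column maxima: Wide → 6, Body → 9; minimax = 6.
-1 ≠ 6, so there is no saddle point; optimal play is mixed.
Let the server play Forehand with probability p. Expected payoff against Wide: (-7)p + 6(1−p) = −13p + 6; against Body: 9p + (-1)(1−p) = 10p − 1.
Setting these equal: −13p + 6 = 10p − 1 ⇒ −23p = -7 ⇒ p = 7/23, and the value is (-13)·(7/23) + 6 = 47/23.
For the receiver: with q = P(Wide), equating Forehand's and Backhand's payoffs gives −16q + 9 = 7q − 1 ⇒ q = 10/23.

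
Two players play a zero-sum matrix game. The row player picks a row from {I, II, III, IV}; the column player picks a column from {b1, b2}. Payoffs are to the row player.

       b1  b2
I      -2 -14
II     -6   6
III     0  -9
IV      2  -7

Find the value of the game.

-10/7

Row minima: I → -14, II → -6, III → -9, IV → -7; maximin = -6.
Column maxima: b1 → 2, b2 → 6; minimax = 2.
-6 ≠ 2, so there is no saddle point; optimal play is mixed.
I is strictly dominated by III, so the row player never plays it.
III is strictly dominated by IV, so the row player never plays it.
On the remaining 2×2 (II, IV vs b1, b2):
Let the row player play II with probability p. Expected payoff against b1: (-6)p + 2(1−p) = −8p + 2; against b2: 6p + (-7)(1−p) = 13p − 7.
Setting these equal: −8p + 2 = 13p − 7 ⇒ −21p = -9 ⇒ p = 3/7, and the value is (-8)·(3/7) + 2 = -10/7.
For the column player: with q = P(b1), equating II's and IV's payoffs gives −12q + 6 = 9q − 7 ⇒ q = 13/21.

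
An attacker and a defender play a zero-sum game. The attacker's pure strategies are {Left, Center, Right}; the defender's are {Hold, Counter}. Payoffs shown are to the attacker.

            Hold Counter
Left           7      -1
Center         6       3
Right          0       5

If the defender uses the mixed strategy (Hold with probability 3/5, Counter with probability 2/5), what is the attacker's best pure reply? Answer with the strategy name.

Center

Expected payoff of Left: (3/5)·7 + (2/5)·(-1) = 19/5.
Expected payoff of Center: (3/5)·6 + (2/5)·3 = 24/5.
Expected payoff of Right: (3/5)·0 + (2/5)·5 = 2.
The largest is 24/5, so the attacker's best response is Center.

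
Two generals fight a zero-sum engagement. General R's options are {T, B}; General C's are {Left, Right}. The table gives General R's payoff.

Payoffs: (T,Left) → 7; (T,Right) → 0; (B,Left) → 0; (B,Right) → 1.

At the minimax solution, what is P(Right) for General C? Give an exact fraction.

7/8

Row minima: T → 0, B → 0; maximin = 0.
Column maxima: Left → 7, Right → 1; minimax = 1.
0 ≠ 1, so there is no saddle point; optimal play is mixed.
Let General R play T with probability p. Expected payoff against Left: 7p + 0(1−p) = 7p; against Right: 0p + 1(1−p) = −p + 1.
Setting these equal: 7p = −p + 1 ⇒ 8p = 1 ⇒ p = 1/8, and the value is (7)·(1/8) = 7/8.
For General C: with q = P(Left), equating T's and B's payoffs gives 7q = −q + 1 ⇒ q = 1/8.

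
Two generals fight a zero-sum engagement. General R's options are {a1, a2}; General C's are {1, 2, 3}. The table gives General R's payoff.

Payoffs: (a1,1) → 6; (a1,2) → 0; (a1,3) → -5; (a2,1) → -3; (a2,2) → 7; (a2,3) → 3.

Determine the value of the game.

3/17

Row minima: a1 → -5, a2 → -3; maximin = -3.
Column maxima: 1 → 6, 2 → 7, 3 → 3; minimax = 3.
-3 ≠ 3, so there is no saddle point; optimal play is mixed.
2 is strictly dominated by 3 (it gives General R strictly more in every row), so General C never plays it.
On the remaining 2×2 (a1, a2 vs 1, 3):
Let General R play a1 with probability p. Expected payoff against 1: 6p + (-3)(1−p) = 9p − 3; against 3: (-5)p + 3(1−p) = −8p + 3.
Setting these equal: 9p − 3 = −8p + 3 ⇒ 17p = 6 ⇒ p = 6/17, and the value is (9)·(6/17) − 3 = 3/17.
For General C: with q = P(1), equating a1's and a2's payoffs gives 11q − 5 = −6q + 3 ⇒ q = 8/17.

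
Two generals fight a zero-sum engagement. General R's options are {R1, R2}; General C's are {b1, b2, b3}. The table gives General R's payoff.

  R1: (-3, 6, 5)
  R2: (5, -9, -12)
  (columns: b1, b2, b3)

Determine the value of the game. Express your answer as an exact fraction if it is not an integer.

Row minima: R1 → -3, R2 → -12; maximin = -3.
Column maxima: b1 → 5, b2 → 6, b3 → 5; minimax = 5.
-3 ≠ 5, so there is no saddle point; optimal play is mixed.
b2 is strictly dominated by b3 (it gives General R strictly more in every row), so General C never plays it.
On the remaining 2×2 (R1, R2 vs b1, b3):
Let General R play R1 with probability p. Expected payoff against b1: (-3)p + 5(1−p) = −8p + 5; against b3: 5p + (-12)(1−p) = 17p − 12.
Setting these equal: −8p + 5 = 17p − 12 ⇒ −25p = -17 ⇒ p = 17/25, and the value is (-8)·(17/25) + 5 = -11/25.
For General C: with q = P(b1), equating R1's and R2's payoffs gives −8q + 5 = 17q − 12 ⇒ q = 17/25.

-11/25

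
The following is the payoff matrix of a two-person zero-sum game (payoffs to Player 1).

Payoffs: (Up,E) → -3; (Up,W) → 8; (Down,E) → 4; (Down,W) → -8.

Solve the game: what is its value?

Row minima: Up → -3, Down → -8; maximin = -3.
Column maxima: E → 4, W → 8; minimax = 4.
-3 ≠ 4, so there is no saddle point; optimal play is mixed.
Let Player 1 play Up with probability p. Expected payoff against E: (-3)p + 4(1−p) = −7p + 4; against W: 8p + (-8)(1−p) = 16p − 8.
Setting these equal: −7p + 4 = 16p − 8 ⇒ −23p = -12 ⇒ p = 12/23, and the value is (-7)·(12/23) + 4 = 8/23.
For Player 2: with q = P(E), equating Up's and Down's payoffs gives −11q + 8 = 12q − 8 ⇒ q = 16/23.

8/23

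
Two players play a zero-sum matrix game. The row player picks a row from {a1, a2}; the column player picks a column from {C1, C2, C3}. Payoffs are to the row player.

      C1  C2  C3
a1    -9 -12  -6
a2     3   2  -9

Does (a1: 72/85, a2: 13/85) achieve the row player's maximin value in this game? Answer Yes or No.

Against C1 this mix gives (72/85)·(-9) + (13/85)·3 = -609/85.
Against C2 this mix gives (72/85)·(-12) + (13/85)·2 = -838/85.
Against C3 this mix gives (72/85)·(-6) + (13/85)·(-9) = -549/85.
The column player will play C2, holding the row player to -838/85. Shifting weight toward the row that does better against C2 would raise this floor (the equalizing mix achieves -120/17 against both C2 and C3), so the proposed strategy is not optimal.

No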